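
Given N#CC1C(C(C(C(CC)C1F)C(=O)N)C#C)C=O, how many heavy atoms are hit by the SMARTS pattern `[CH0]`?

Check the 18 heavy atoms by environment: 8× C (H1) → no; 1× C (H2) → no; 1× C (H3) → no; 2× O (H0) → no; 1× F (H0) → no; 3× C (H0) → match; 1× N (H2) → no; 1× N (H0) → no.
That gives 3 matching atoms.

3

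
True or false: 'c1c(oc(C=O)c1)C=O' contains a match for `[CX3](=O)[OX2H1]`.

False

The pattern [CX3](=O)[OX2H1] describes an sp2 carbon double-bonded to O and single-bonded to an -OH oxygen — a carboxylic acid.
The closest candidate here is an aldehyde (-CHO), but there is no singly-bonded oxygen on the carbonyl carbon. No other fragment satisfies the full query, so there is no match.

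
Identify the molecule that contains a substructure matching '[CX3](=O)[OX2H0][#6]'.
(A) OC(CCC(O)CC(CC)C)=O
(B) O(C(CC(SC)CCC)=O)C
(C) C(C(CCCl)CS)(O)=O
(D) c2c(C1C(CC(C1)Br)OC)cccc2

[CX3](=O)[OX2H0][#6] describes a carbonyl carbon bonded to an oxygen that is itself bonded to carbon (no H on that O) (an ester).
(A) has a carboxylic acid group (-C(=O)OH) but the singly-bonded O carries H (OX2H1, not H0).
(B) contains a methyl-ester group (-C(=O)OCH3), which satisfies every atom and bond constraint.
(C) has a carboxylic acid group (-C(=O)OH) but the singly-bonded O carries H (OX2H1, not H0).
(D) has a methoxy ether (-OCH3) but the ether oxygen is not adjacent to a C=O carbon.
So the answer is (B).

B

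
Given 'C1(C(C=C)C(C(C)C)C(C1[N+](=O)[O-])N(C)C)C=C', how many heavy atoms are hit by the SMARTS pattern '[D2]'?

2

The query [D2] means: atom with exactly two heavy-atom neighbours.
Check the 18 heavy atoms by environment: 6× C (D3) → no; 1× N (D3) → no; 6× C (D1) → no; 2× C (D2) → match; 1× N (charge +1, D3) → no; 1× O (charge -1, D1) → no; 1× O (D1) → no.
That gives 2 matching atoms.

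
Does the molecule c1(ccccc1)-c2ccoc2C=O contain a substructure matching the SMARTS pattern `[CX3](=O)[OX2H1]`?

No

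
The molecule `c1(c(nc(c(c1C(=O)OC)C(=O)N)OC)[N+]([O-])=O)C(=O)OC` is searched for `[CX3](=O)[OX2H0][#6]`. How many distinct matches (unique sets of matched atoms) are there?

[CX3](=O)[OX2H0][#6] is the SMARTS for an ester: a carbonyl carbon bonded to an oxygen that is itself bonded to carbon (no H on that O).
The molecule carries 2 separate instances of a methyl-ester group (-C(=O)OCH3) meeting every constraint; each maps to a distinct set of atoms, giving 2 matches.

2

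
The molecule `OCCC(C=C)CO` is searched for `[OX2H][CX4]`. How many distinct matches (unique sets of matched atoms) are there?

[OX2H][CX4] is the SMARTS for an aliphatic alcohol: a hydroxyl oxygen bound to an sp3 (X4) carbon.
The molecule carries 2 separate instances of a hydroxyl group (-OH) meeting every constraint; each maps to a distinct set of atoms, giving 2 matches.

2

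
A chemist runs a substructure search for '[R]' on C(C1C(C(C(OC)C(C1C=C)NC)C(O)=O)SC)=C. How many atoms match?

6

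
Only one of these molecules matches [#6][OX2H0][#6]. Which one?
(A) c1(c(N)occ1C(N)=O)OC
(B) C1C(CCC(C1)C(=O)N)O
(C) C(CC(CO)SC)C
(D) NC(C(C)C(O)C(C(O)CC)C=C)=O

A

[#6][OX2H0][#6] describes an aliphatic oxygen bridging two carbons with no H on the oxygen (an ether).
(A) contains a methoxy ether (-OCH3), which satisfies every atom and bond constraint.
(B) has a hydroxyl group (-OH) but the oxygen has H1, not H0 bridging two carbons.
(C) has a hydroxyl group (-OH) but the oxygen has H1, not H0 bridging two carbons.
(D) has a hydroxyl group (-OH) but the oxygen has H1, not H0 bridging two carbons.
So the answer is (A).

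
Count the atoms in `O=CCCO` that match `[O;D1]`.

Check the 5 heavy atoms by environment: 3× C (D2) → no; 2× O (D1) → match.
That gives 2 matching atoms.

2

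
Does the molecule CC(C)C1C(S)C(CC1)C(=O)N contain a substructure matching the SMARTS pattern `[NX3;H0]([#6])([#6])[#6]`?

No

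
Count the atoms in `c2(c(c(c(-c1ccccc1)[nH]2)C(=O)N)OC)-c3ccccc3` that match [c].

The query [c] means: lowercase c matches aromatic carbon only.
Check the 22 heavy atoms by environment: 1× n (aromatic) → no; 16× c (aromatic) → match; 2× C → no; 2× O → no; 1× N → no.
That gives 16 matching atoms.

16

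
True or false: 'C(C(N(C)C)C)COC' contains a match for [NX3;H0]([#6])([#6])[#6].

The pattern [NX3;H0]([#6])([#6])[#6] describes a trivalent nitrogen with no H, bonded to three carbons — a tertiary amine.
The molecule carries a dimethylamino group (-N(CH3)2), whose atoms satisfy every constraint of the query, so the pattern matches.

True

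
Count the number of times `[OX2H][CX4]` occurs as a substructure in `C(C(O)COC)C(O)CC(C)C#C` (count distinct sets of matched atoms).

2

[OX2H][CX4] is the SMARTS for an aliphatic alcohol: a hydroxyl oxygen bound to an sp3 (X4) carbon.
The molecule carries 2 separate instances of a hydroxyl group (-OH) meeting every constraint; each maps to a distinct set of atoms, giving 2 matches.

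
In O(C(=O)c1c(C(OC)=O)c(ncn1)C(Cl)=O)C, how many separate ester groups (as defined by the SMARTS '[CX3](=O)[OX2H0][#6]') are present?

[CX3](=O)[OX2H0][#6] is the SMARTS for an ester: a carbonyl carbon bonded to an oxygen that is itself bonded to carbon (no H on that O).
The molecule carries 2 separate instances of a methyl-ester group (-C(=O)OCH3) meeting every constraint; each maps to a distinct set of atoms, giving 2 matches.

2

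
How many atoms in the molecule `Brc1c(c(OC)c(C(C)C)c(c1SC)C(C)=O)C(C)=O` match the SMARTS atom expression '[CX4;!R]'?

The query [CX4;!R] means: aliphatic carbon with four total connections, not in a ring.
Check the 20 heavy atoms by environment: 6× c (aromatic, X3, in 6-ring) → no; 2× C (X3, acyclic) → no; 2× O (X1, acyclic) → no; 7× C (X4, acyclic) → match; 1× Br (X1, acyclic) → no; 1× S (X2, acyclic) → no; 1× O (X2, acyclic) → no.
That gives 7 matching atoms.

7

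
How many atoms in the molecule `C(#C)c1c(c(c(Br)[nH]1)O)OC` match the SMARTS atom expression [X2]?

4

The query [X2] means: any atom with exactly two total connections (bonds + H).
Check the 11 heavy atoms by environment: 1× n (aromatic, X3) → no; 4× c (aromatic, X3) → no; 2× C (X2) → match; 2× O (X2) → match; 1× C (X4) → no; 1× Br (X1) → no.
Summing the matching environments: 2 + 2 = 4 matching atoms.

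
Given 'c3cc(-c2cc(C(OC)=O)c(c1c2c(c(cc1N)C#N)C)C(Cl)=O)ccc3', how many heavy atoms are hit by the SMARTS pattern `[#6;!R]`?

Check the 27 heavy atoms by environment: 16× c (aromatic, in 6-ring) → no; 5× C (acyclic) → match; 2× N (acyclic) → no; 3× O (acyclic) → no; 1× Cl (acyclic) → no.
That gives 5 matching atoms.

5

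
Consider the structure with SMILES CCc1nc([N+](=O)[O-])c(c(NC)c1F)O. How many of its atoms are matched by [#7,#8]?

Check the 15 heavy atoms by environment: 1× n (aromatic) → match; 5× c (aromatic) → no; 1× N (charge +1) → match; 1× O (charge -1) → match; 2× O → match; 3× C → no; 1× N → match; 1× F → no.
Summing the matching environments: 1 + 1 + 1 + 2 + 1 = 6 matching atoms.

6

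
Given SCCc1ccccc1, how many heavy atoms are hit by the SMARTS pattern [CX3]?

Check the 9 heavy atoms by environment: 2× C (X4) → no; 1× S (X2) → no; 6× c (aromatic, X3) → no.
No environment satisfies the query, so 0 matching atoms.

0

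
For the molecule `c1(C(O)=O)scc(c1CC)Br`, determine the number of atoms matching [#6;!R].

The query [#6;!R] means: carbon not in any ring.
Check the 11 heavy atoms by environment: 1× s (aromatic, in 5-ring) → no; 4× c (aromatic, in 5-ring) → no; 1× Br (acyclic) → no; 3× C (acyclic) → match; 2× O (acyclic) → no.
That gives 3 matching atoms.

3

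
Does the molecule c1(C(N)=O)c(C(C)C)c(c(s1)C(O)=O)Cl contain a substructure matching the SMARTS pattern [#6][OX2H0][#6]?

The pattern [#6][OX2H0][#6] describes an aliphatic oxygen bridging two carbons with no H on the oxygen — an ether.
The closest candidate here is a carboxylic acid group (-C(=O)OH), but the -OH oxygen has H1; the =O is OX1, not OX2. No other fragment satisfies the full query, so there is no match.

No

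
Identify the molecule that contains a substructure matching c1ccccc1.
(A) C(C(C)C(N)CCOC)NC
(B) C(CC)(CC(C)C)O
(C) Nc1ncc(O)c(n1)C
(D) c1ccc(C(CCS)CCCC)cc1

D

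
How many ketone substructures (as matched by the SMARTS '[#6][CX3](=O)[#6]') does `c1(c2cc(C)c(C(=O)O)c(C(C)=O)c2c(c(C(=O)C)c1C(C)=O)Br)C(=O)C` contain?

[#6][CX3](=O)[#6] is the SMARTS for a ketone: a carbonyl carbon (no H) flanked by two carbons.
The molecule carries 4 separate instances of an acetyl/ketone group (-C(=O)CH3) meeting every constraint; each maps to a distinct set of atoms, giving 4 matches.

4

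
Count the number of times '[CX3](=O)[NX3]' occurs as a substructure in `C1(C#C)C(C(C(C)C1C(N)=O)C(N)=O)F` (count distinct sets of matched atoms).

[CX3](=O)[NX3] is the SMARTS for an amide: a carbonyl carbon bonded to a trivalent nitrogen.
The molecule carries 2 separate instances of a primary amide (-C(=O)NH2) meeting every constraint; each maps to a distinct set of atoms, giving 2 matches.

2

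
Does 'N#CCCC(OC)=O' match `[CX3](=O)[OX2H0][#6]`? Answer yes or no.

Yes

The pattern [CX3](=O)[OX2H0][#6] describes a carbonyl carbon bonded to an oxygen that is itself bonded to carbon (no H on that O) — an ester.
The molecule carries a methyl-ester group (-C(=O)OCH3), whose atoms satisfy every constraint of the query, so the pattern matches.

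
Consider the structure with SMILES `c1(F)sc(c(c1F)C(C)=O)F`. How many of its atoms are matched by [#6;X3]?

The query [#6;X3] means: any carbon (aromatic or not) with three total connections.
Check the 11 heavy atoms by environment: 1× s (aromatic, X2) → no; 4× c (aromatic, X3) → match; 1× C (X3) → match; 1× O (X1) → no; 1× C (X4) → no; 3× F (X1) → no.
Summing the matching environments: 4 + 1 = 5 matching atoms.

5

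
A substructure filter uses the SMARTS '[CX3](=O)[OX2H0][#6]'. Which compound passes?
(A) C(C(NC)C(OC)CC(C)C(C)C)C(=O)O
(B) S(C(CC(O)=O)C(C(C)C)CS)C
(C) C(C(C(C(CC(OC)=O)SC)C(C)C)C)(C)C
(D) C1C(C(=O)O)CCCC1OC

C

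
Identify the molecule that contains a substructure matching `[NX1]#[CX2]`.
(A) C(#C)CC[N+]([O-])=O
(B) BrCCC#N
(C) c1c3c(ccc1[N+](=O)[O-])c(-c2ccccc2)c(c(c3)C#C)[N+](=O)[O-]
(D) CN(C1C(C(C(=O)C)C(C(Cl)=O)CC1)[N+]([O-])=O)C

[NX1]#[CX2] describes a nitrogen triple-bonded to a two-connected carbon (a nitrile).
(A) has a nitro group (-[N+](=O)[O-]) but there is no C#N triple bond.
(B) contains a nitrile (-C#N), which satisfies every atom and bond constraint.
(C) has a nitro group (-[N+](=O)[O-]) but there is no C#N triple bond.
(D) has a nitro group (-[N+](=O)[O-]) but there is no C#N triple bond.
So the answer is (B).

B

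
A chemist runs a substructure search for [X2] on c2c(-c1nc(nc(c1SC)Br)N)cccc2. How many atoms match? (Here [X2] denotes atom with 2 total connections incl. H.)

The query [X2] means: any atom with exactly two total connections (bonds + H).
Check the 16 heavy atoms by environment: 2× n (aromatic, X2) → match; 10× c (aromatic, X3) → no; 1× Br (X1) → no; 1× N (X3) → no; 1× S (X2) → match; 1× C (X4) → no.
Summing the matching environments: 2 + 1 = 3 matching atoms.

3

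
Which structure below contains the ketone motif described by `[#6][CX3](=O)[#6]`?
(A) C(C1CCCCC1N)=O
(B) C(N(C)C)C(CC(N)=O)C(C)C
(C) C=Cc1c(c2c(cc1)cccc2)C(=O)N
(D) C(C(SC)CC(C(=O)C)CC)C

[#6][CX3](=O)[#6] describes a carbonyl carbon (no H) flanked by two carbons (a ketone).
(A) has an aldehyde (-CHO) but the carbonyl carbon has H1, so it is not flanked by two carbons.
(B) has a primary amide (-C(=O)NH2) but one neighbour of the carbonyl carbon is N, not C.
(C) has a primary amide (-C(=O)NH2) but one neighbour of the carbonyl carbon is N, not C.
(D) contains an acetyl/ketone group (-C(=O)CH3), which satisfies every atom and bond constraint.
So the answer is (D).

D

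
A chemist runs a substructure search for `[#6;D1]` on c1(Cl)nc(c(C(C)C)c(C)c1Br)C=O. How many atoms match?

3

The query [#6;D1] means: carbon bonded to exactly one heavy atom.
Check the 14 heavy atoms by environment: 1× n (aromatic, D2) → no; 5× c (aromatic, D3) → no; 1× C (D2) → no; 1× O (D1) → no; 1× Cl (D1) → no; 1× Br (D1) → no; 1× C (D3) → no; 3× C (D1) → match.
That gives 3 matching atoms.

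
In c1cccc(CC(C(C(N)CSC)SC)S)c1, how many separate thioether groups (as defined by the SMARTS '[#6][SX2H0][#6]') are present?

[#6][SX2H0][#6] is the SMARTS for a thioether: an aliphatic sulfur bridging two carbons with no H on the sulfur.
The molecule carries 2 separate instances of a methylthio ether (-SCH3) meeting every constraint; each maps to a distinct set of atoms, giving 2 matches.

2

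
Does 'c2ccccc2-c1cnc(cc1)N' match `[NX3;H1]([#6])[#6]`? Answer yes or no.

No

The pattern [NX3;H1]([#6])[#6] describes a trivalent nitrogen with one H, bonded to two carbons — a secondary amine.
The closest candidate here is a primary amino group (-NH2), but the nitrogen has H2 and only one carbon neighbour. No other fragment satisfies the full query, so there is no match.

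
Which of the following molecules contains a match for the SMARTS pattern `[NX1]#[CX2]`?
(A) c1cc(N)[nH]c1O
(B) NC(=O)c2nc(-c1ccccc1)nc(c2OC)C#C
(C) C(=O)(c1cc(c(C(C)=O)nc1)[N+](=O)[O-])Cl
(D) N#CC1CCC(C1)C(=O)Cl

D

[NX1]#[CX2] describes a nitrogen triple-bonded to a two-connected carbon (a nitrile).
(A) has a primary amino group (-NH2) but the nitrogen is NX3 (three connections), not NX1 triple-bonded.
(B) has a primary amide (-C(=O)NH2) but the nitrogen is NX3, not NX1.
(C) has a nitro group (-[N+](=O)[O-]) but there is no C#N triple bond.
(D) contains a nitrile (-C#N), which satisfies every atom and bond constraint.
So the answer is (D).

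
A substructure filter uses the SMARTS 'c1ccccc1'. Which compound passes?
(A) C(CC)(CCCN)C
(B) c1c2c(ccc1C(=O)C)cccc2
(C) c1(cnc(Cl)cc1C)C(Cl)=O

B

c1ccccc1 describes six aromatic carbons in a ring (a benzene ring).
(A) has a methyl group (-CH3) but no six-membered all-carbon aromatic ring is present.
(B) contains the required atom environment, so the pattern matches.
(C) has a methyl group (-CH3) but no six-membered all-carbon aromatic ring is present.
So the answer is (B).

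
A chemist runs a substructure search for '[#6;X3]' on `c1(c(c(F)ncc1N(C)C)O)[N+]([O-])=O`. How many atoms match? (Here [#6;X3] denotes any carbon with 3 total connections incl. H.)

5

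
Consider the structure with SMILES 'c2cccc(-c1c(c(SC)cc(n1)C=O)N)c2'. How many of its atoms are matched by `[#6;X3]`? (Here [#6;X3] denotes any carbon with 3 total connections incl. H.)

12

The query [#6;X3] means: any carbon (aromatic or not) with three total connections.
Check the 17 heavy atoms by environment: 1× n (aromatic, X2) → no; 11× c (aromatic, X3) → match; 1× C (X3) → match; 1× O (X1) → no; 1× S (X2) → no; 1× C (X4) → no; 1× N (X3) → no.
Summing the matching environments: 11 + 1 = 12 matching atoms.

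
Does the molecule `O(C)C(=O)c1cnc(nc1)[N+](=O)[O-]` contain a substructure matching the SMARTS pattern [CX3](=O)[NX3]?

No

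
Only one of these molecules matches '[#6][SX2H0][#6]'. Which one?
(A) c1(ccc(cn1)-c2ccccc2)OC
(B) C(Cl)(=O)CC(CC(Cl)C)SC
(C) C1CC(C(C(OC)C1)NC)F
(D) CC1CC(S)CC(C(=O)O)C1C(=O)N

[#6][SX2H0][#6] describes an aliphatic sulfur bridging two carbons with no H on the sulfur (a thioether).
(A) has a methoxy ether (-OCH3) but the bridging atom is O, not S.
(B) contains a methylthio ether (-SCH3), which satisfies every atom and bond constraint.
(C) has a methoxy ether (-OCH3) but the bridging atom is O, not S.
(D) has a thiol (-SH) but the sulfur has H1, not H0 bridging two carbons.
So the answer is (B).

B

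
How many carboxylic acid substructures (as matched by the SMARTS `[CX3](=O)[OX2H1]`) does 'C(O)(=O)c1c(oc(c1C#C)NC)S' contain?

[CX3](=O)[OX2H1] is the SMARTS for a carboxylic acid: an sp2 carbon double-bonded to O and single-bonded to an -OH oxygen.
Exactly one fragment in the molecule meets all constraints, giving 1 match.

1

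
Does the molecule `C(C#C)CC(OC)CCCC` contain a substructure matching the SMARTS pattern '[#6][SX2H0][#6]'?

No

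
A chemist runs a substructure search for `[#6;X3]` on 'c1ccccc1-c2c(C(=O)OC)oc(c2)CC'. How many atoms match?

11

The query [#6;X3] means: any carbon (aromatic or not) with three total connections.
Check the 17 heavy atoms by environment: 1× o (aromatic, X2) → no; 10× c (aromatic, X3) → match; 3× C (X4) → no; 1× C (X3) → match; 1× O (X1) → no; 1× O (X2) → no.
Summing the matching environments: 10 + 1 = 11 matching atoms.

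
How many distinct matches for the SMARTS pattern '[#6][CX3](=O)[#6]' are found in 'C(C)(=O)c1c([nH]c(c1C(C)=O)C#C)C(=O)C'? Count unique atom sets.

[#6][CX3](=O)[#6] is the SMARTS for a ketone: a carbonyl carbon (no H) flanked by two carbons.
The molecule carries 3 separate instances of an acetyl/ketone group (-C(=O)CH3) meeting every constraint; each maps to a distinct set of atoms, giving 3 matches.

3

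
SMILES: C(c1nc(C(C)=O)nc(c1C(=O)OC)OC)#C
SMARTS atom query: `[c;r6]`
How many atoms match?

4

Check the 17 heavy atoms by environment: 2× n (aromatic, in 6-ring) → no; 4× c (aromatic, in 6-ring) → match; 7× C (acyclic) → no; 4× O (acyclic) → no.
That gives 4 matching atoms.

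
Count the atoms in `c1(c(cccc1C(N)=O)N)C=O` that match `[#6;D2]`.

4

The query [#6;D2] means: any carbon bonded to exactly two heavy atoms.
Check the 12 heavy atoms by environment: 3× c (aromatic, D2) → match; 3× c (aromatic, D3) → no; 1× C (D2) → match; 2× O (D1) → no; 2× N (D1) → no; 1× C (D3) → no.
Summing the matching environments: 3 + 1 = 4 matching atoms.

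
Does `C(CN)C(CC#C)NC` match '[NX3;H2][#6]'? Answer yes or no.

Yes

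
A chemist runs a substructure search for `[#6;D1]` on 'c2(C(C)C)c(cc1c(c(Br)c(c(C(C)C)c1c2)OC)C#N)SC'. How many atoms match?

6

Check the 23 heavy atoms by environment: 8× c (aromatic, D3) → no; 2× c (aromatic, D2) → no; 2× C (D3) → no; 6× C (D1) → match; 1× Br (D1) → no; 1× C (D2) → no; 1× N (D1) → no; 1× O (D2) → no; 1× S (D2) → no.
That gives 6 matching atoms.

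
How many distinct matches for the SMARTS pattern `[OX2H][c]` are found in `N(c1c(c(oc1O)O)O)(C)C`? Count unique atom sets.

[OX2H][c] is the SMARTS for a phenol: a hydroxyl oxygen attached to an aromatic carbon.
The molecule carries 3 separate instances of a hydroxyl group (-OH) meeting every constraint; each maps to a distinct set of atoms, giving 3 matches.

3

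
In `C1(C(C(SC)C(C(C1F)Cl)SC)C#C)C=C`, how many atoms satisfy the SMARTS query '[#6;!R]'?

The query [#6;!R] means: carbon not in any ring.
Check the 16 heavy atoms by environment: 6× C (in 6-ring) → no; 2× S (acyclic) → no; 6× C (acyclic) → match; 1× Cl (acyclic) → no; 1× F (acyclic) → no.
That gives 6 matching atoms.

6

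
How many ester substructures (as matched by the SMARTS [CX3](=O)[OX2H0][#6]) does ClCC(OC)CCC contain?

[CX3](=O)[OX2H0][#6] is the SMARTS for an ester: a carbonyl carbon bonded to an oxygen that is itself bonded to carbon (no H on that O).
The molecule has a methoxy ether (-OCH3), but the ether oxygen is not adjacent to a C=O carbon; nothing else fits, so there are 0 matches.

0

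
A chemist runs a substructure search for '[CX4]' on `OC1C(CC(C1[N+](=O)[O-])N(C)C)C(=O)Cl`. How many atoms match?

The query [CX4] means: C with X4: aliphatic carbon with exactly 4 total connections (bonds + H).
Check the 15 heavy atoms by environment: 7× C (X4) → match; 1× N (X3) → no; 1× N (charge +1, X3) → no; 1× O (charge -1, X1) → no; 2× O (X1) → no; 1× O (X2) → no; 1× C (X3) → no; 1× Cl (X1) → no.
That gives 7 matching atoms.

7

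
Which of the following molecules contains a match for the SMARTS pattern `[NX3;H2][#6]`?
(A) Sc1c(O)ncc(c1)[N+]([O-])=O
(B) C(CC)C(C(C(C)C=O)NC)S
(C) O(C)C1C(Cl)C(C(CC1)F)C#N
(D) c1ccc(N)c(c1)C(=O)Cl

[NX3;H2][#6] describes a trivalent nitrogen with two H attached to carbon (a primary amine).
(A) has a nitro group (-[N+](=O)[O-]) but the nitrogen is [N+] with no H, not NX3H2.
(B) has an N-methylamino group (-NHCH3) but the nitrogen bears two carbons and only one H (H1), not H2.
(C) has a nitrile (-C#N) but the nitrogen is NX1 (triple-bonded), not NX3 with two H.
(D) contains a primary amino group (-NH2), which satisfies every atom and bond constraint.
So the answer is (D).

D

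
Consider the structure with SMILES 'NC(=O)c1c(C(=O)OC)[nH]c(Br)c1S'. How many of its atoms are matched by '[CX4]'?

1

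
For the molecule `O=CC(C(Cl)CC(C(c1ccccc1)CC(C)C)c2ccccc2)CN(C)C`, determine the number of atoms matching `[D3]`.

The query [D3] means: atom with exactly three heavy-atom neighbours.
Check the 28 heavy atoms by environment: 4× C (D2) → no; 5× C (D3) → match; 2× c (aromatic, D3) → match; 10× c (aromatic, D2) → no; 1× Cl (D1) → no; 4× C (D1) → no; 1× O (D1) → no; 1× N (D3) → match.
Summing the matching environments: 5 + 2 + 1 = 8 matching atoms.

8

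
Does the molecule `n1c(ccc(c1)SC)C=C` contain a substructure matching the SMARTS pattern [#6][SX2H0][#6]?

Yes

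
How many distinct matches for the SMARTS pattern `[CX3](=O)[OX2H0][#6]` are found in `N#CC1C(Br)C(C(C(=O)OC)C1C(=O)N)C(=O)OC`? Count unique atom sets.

[CX3](=O)[OX2H0][#6] is the SMARTS for an ester: a carbonyl carbon bonded to an oxygen that is itself bonded to carbon (no H on that O).
The molecule carries 2 separate instances of a methyl-ester group (-C(=O)OCH3) meeting every constraint; each maps to a distinct set of atoms, giving 2 matches.

2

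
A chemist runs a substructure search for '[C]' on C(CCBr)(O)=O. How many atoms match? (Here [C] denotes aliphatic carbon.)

Check the 6 heavy atoms by environment: 3× C → match; 2× O → no; 1× Br → no.
That gives 3 matching atoms.

3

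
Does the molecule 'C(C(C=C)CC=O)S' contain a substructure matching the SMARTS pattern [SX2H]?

Yes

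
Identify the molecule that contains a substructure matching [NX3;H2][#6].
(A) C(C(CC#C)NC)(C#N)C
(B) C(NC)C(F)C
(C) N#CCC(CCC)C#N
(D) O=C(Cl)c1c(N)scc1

[NX3;H2][#6] describes a trivalent nitrogen with two H attached to carbon (a primary amine).
(A) has an N-methylamino group (-NHCH3) but the nitrogen bears two carbons and only one H (H1), not H2.
(B) has an N-methylamino group (-NHCH3) but the nitrogen bears two carbons and only one H (H1), not H2.
(C) has a nitrile (-C#N) but the nitrogen is NX1 (triple-bonded), not NX3 with two H.
(D) contains a primary amino group (-NH2), which satisfies every atom and bond constraint.
So the answer is (D).

D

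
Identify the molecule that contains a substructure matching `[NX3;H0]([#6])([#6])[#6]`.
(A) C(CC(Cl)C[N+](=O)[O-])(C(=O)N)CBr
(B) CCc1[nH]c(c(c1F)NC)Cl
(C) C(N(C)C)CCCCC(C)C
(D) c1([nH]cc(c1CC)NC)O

C

[NX3;H0]([#6])([#6])[#6] describes a trivalent nitrogen with no H, bonded to three carbons (a tertiary amine).
(A) has a primary amide (-C(=O)NH2) but the amide nitrogen has H2 and only one carbon neighbour.
(B) has an N-methylamino group (-NHCH3) but the nitrogen still has one H (H1), not H0.
(C) contains a dimethylamino group (-N(CH3)2), which satisfies every atom and bond constraint.
(D) has an N-methylamino group (-NHCH3) but the nitrogen still has one H (H1), not H0.
So the answer is (C).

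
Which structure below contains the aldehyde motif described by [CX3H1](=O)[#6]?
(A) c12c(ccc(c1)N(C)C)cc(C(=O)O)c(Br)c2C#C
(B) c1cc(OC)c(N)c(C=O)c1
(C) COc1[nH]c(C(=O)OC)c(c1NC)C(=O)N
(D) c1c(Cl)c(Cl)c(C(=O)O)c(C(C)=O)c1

[CX3H1](=O)[#6] describes an sp2 carbon with one H, double-bonded to O and single-bonded to carbon (an aldehyde).
(A) has a carboxylic acid group (-C(=O)OH) but the carbonyl carbon has H0 and is bonded to O, not H1.
(B) contains an aldehyde (-CHO), which satisfies every atom and bond constraint.
(C) has a methyl-ester group (-C(=O)OCH3) but the carbonyl carbon has H0, not H1.
(D) has a carboxylic acid group (-C(=O)OH) but the carbonyl carbon has H0 and is bonded to O, not H1.
So the answer is (B).

B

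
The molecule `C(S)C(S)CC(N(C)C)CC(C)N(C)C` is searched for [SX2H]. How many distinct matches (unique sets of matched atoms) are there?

[SX2H] is the SMARTS for a thiol: an aliphatic sulfur with two connections, one being H.
The molecule carries 2 separate instances of a thiol (-SH) meeting every constraint; each maps to a distinct set of atoms, giving 2 matches.

2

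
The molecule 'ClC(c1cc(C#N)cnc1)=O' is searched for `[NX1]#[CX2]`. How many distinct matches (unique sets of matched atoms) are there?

[NX1]#[CX2] is the SMARTS for a nitrile: a nitrogen triple-bonded to a two-connected carbon.
Exactly one fragment in the molecule meets all constraints, giving 1 match.

1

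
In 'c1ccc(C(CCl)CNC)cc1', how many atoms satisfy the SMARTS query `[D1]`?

2

The query [D1] means: atom with exactly one heavy-atom neighbour (degree 1).
Check the 12 heavy atoms by environment: 2× C (D2) → no; 1× C (D3) → no; 1× Cl (D1) → match; 1× N (D2) → no; 1× C (D1) → match; 1× c (aromatic, D3) → no; 5× c (aromatic, D2) → no.
Summing the matching environments: 1 + 1 = 2 matching atoms.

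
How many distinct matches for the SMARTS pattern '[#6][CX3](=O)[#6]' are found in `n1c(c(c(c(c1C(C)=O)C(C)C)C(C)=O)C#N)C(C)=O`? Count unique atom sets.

3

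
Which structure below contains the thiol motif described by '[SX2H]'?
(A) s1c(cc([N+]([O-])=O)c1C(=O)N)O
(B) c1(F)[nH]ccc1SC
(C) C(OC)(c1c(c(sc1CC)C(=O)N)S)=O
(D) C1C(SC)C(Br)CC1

C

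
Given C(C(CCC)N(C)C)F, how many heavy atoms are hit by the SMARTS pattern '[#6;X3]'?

0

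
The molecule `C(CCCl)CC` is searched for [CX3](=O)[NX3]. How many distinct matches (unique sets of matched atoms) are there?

0

[CX3](=O)[NX3] is the SMARTS for an amide: a carbonyl carbon bonded to a trivalent nitrogen.
No fragment in the molecule satisfies every constraint, giving 0 matches.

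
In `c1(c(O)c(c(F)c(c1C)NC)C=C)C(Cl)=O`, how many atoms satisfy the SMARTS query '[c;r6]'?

The query [c;r6] means: aromatic carbon that belongs to a six-membered ring.
Check the 16 heavy atoms by environment: 6× c (aromatic, in 6-ring) → match; 2× O (acyclic) → no; 5× C (acyclic) → no; 1× F (acyclic) → no; 1× Cl (acyclic) → no; 1× N (acyclic) → no.
That gives 6 matching atoms.

6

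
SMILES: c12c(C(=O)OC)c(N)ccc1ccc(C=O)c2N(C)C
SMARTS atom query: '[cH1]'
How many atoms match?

4

The query [cH1] means: aromatic carbon bearing exactly one hydrogen.
Check the 20 heavy atoms by environment: 6× c (aromatic, H0) → no; 4× c (aromatic, H1) → match; 1× C (H0) → no; 3× O (H0) → no; 3× C (H3) → no; 1× N (H2) → no; 1× N (H0) → no; 1× C (H1) → no.
That gives 4 matching atoms.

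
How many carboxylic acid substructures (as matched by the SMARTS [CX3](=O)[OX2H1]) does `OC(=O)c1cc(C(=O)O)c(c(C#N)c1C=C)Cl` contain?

[CX3](=O)[OX2H1] is the SMARTS for a carboxylic acid: an sp2 carbon double-bonded to O and single-bonded to an -OH oxygen.
The molecule carries 2 separate instances of a carboxylic acid group (-C(=O)OH) meeting every constraint; each maps to a distinct set of atoms, giving 2 matches.

2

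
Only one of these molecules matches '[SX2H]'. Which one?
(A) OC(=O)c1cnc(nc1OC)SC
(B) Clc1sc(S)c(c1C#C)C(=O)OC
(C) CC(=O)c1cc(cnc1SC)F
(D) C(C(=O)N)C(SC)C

[SX2H] describes an aliphatic sulfur with two connections, one being H (a thiol).
(A) has a methylthio ether (-SCH3) but the sulfur has H0 (bonded to two carbons), not H1.
(B) contains a thiol (-SH), which satisfies every atom and bond constraint.
(C) has a methylthio ether (-SCH3) but the sulfur has H0 (bonded to two carbons), not H1.
(D) has a methylthio ether (-SCH3) but the sulfur has H0 (bonded to two carbons), not H1.
So the answer is (B).

B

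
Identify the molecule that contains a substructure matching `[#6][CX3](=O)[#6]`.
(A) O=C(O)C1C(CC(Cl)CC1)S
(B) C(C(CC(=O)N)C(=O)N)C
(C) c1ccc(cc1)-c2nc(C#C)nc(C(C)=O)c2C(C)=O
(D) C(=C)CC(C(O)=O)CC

[#6][CX3](=O)[#6] describes a carbonyl carbon (no H) flanked by two carbons (a ketone).
(A) has a carboxylic acid group (-C(=O)OH) but one neighbour of the carbonyl carbon is O, not C.
(B) has a primary amide (-C(=O)NH2) but one neighbour of the carbonyl carbon is N, not C.
(C) contains an acetyl/ketone group (-C(=O)CH3), which satisfies every atom and bond constraint.
(D) has a carboxylic acid group (-C(=O)OH) but one neighbour of the carbonyl carbon is O, not C.
So the answer is (C).

C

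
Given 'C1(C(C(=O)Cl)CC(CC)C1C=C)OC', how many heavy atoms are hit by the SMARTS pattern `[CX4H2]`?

2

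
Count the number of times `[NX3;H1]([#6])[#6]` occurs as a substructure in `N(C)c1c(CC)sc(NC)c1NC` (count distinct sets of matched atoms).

3

[NX3;H1]([#6])[#6] is the SMARTS for a secondary amine: a trivalent nitrogen with one H, bonded to two carbons.
The molecule carries 3 separate instances of an N-methylamino group (-NHCH3) meeting every constraint; each maps to a distinct set of atoms, giving 3 matches.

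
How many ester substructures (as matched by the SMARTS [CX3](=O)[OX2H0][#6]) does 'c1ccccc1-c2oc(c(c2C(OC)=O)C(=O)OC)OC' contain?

2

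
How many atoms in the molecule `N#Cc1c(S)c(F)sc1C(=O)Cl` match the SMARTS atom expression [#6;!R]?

2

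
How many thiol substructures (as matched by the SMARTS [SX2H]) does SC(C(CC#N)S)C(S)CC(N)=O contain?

3

[SX2H] is the SMARTS for a thiol: an aliphatic sulfur with two connections, one being H.
The molecule carries 3 separate instances of a thiol (-SH) meeting every constraint; each maps to a distinct set of atoms, giving 3 matches.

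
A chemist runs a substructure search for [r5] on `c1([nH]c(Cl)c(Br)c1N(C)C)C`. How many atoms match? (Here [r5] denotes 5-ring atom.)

5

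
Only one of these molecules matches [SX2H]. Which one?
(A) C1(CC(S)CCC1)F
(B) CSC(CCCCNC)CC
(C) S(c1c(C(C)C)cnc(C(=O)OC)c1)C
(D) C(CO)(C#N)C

[SX2H] describes an aliphatic sulfur with two connections, one being H (a thiol).
(A) contains a thiol (-SH), which satisfies every atom and bond constraint.
(B) has a methylthio ether (-SCH3) but the sulfur has H0 (bonded to two carbons), not H1.
(C) has a methylthio ether (-SCH3) but the sulfur has H0 (bonded to two carbons), not H1.
(D) has a hydroxyl group (-OH) but it is an -OH, not an -SH.
So the answer is (A).

A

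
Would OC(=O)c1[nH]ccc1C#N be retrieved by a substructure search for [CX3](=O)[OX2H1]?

Yes

The pattern [CX3](=O)[OX2H1] describes an sp2 carbon double-bonded to O and single-bonded to an -OH oxygen — a carboxylic acid.
The molecule carries a carboxylic acid group (-C(=O)OH), whose atoms satisfy every constraint of the query, so the pattern matches.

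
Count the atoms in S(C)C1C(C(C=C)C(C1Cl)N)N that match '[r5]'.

5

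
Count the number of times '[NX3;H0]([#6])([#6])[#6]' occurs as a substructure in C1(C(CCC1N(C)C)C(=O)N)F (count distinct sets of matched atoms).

[NX3;H0]([#6])([#6])[#6] is the SMARTS for a tertiary amine: a trivalent nitrogen with no H, bonded to three carbons.
Exactly one fragment in the molecule meets all constraints, giving 1 match.

1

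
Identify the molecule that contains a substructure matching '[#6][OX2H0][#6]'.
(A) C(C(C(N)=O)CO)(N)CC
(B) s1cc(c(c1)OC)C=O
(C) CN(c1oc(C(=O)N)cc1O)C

B

[#6][OX2H0][#6] describes an aliphatic oxygen bridging two carbons with no H on the oxygen (an ether).
(A) has a hydroxyl group (-OH) but the oxygen has H1, not H0 bridging two carbons.
(B) contains a methoxy ether (-OCH3), which satisfies every atom and bond constraint.
(C) has a hydroxyl group (-OH) but the oxygen has H1, not H0 bridging two carbons.
So the answer is (B).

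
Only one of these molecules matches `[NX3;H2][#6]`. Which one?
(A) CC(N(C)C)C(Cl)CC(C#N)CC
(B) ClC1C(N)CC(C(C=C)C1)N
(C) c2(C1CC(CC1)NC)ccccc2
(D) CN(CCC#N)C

[NX3;H2][#6] describes a trivalent nitrogen with two H attached to carbon (a primary amine).
(A) has a dimethylamino group (-N(CH3)2) but the nitrogen has H0, not H2.
(B) contains a primary amino group (-NH2), which satisfies every atom and bond constraint.
(C) has an N-methylamino group (-NHCH3) but the nitrogen bears two carbons and only one H (H1), not H2.
(D) has a dimethylamino group (-N(CH3)2) but the nitrogen has H0, not H2.
So the answer is (B).

B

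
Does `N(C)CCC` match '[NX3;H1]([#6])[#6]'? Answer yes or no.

Yes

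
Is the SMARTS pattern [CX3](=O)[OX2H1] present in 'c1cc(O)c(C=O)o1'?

No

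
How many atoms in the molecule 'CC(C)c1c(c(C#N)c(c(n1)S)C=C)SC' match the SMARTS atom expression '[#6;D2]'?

2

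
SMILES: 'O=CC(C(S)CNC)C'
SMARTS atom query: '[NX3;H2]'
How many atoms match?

The query [NX3;H2] means: aliphatic N with 3 total connections, two of them H — an -NH2 nitrogen (amine or amide).
Check the 9 heavy atoms by environment: 2× C (H3, X4) → no; 2× C (H1, X4) → no; 1× C (H2, X4) → no; 1× S (H1, X2) → no; 1× N (H1, X3) → no; 1× C (H1, X3) → no; 1× O (H0, X1) → no.
No environment satisfies the query, so 0 matching atoms.

0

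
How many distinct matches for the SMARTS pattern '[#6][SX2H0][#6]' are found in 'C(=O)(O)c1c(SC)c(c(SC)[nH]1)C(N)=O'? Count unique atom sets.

2

[#6][SX2H0][#6] is the SMARTS for a thioether: an aliphatic sulfur bridging two carbons with no H on the sulfur.
The molecule carries 2 separate instances of a methylthio ether (-SCH3) meeting every constraint; each maps to a distinct set of atoms, giving 2 matches.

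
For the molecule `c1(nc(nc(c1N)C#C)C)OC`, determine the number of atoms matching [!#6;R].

2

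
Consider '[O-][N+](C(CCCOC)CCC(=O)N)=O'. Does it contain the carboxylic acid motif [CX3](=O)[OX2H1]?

No

The pattern [CX3](=O)[OX2H1] describes an sp2 carbon double-bonded to O and single-bonded to an -OH oxygen — a carboxylic acid.
The closest candidate here is a primary amide (-C(=O)NH2), but the carbonyl is bonded to N, not to an -OH oxygen. No other fragment satisfies the full query, so there is no match.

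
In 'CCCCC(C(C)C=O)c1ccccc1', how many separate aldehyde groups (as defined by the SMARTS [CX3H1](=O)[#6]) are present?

1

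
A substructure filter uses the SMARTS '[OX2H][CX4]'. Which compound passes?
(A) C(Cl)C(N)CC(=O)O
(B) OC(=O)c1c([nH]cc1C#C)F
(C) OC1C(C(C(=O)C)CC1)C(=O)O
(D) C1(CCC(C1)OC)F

C

[OX2H][CX4] describes a hydroxyl oxygen bound to an sp3 (X4) carbon (an aliphatic alcohol).
(A) has a carboxylic acid group (-C(=O)OH) but the -OH is on a CX3 carbonyl carbon, not a CX4 carbon.
(B) has a carboxylic acid group (-C(=O)OH) but the -OH is on a CX3 carbonyl carbon, not a CX4 carbon.
(C) contains a hydroxyl group (-OH), which satisfies every atom and bond constraint.
(D) has a methoxy ether (-OCH3) but the oxygen has H0 (ether), not H1.
So the answer is (C).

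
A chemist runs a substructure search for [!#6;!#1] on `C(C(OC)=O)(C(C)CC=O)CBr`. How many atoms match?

The query [!#6;!#1] means: not carbon and not hydrogen — any heteroatom.
Check the 12 heavy atoms by environment: 8× C → no; 3× O → match; 1× Br → match.
Summing the matching environments: 3 + 1 = 4 matching atoms.

4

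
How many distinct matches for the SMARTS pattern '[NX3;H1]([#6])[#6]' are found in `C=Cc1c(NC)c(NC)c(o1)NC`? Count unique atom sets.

[NX3;H1]([#6])[#6] is the SMARTS for a secondary amine: a trivalent nitrogen with one H, bonded to two carbons.
The molecule carries 3 separate instances of an N-methylamino group (-NHCH3) meeting every constraint; each maps to a distinct set of atoms, giving 3 matches.

3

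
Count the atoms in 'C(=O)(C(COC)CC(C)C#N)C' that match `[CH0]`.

2

The query [CH0] means: aliphatic carbon with no attached hydrogen.
Check the 12 heavy atoms by environment: 3× C (H3) → no; 2× C (H1) → no; 2× C (H2) → no; 2× C (H0) → match; 1× N (H0) → no; 2× O (H0) → no.
That gives 2 matching atoms.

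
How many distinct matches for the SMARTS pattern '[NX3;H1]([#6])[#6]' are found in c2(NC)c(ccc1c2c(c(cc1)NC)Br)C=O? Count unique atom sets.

2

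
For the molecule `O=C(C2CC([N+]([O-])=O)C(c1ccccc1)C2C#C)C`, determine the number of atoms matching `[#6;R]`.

11

Check the 19 heavy atoms by environment: 5× C (in 5-ring) → match; 6× c (aromatic, in 6-ring) → match; 1× N (charge +1, acyclic) → no; 1× O (charge -1, acyclic) → no; 2× O (acyclic) → no; 4× C (acyclic) → no.
Summing the matching environments: 5 + 6 = 11 matching atoms.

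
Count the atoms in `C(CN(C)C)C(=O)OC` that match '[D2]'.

The query [D2] means: atom with exactly two heavy-atom neighbours.
Check the 9 heavy atoms by environment: 2× C (D2) → match; 1× N (D3) → no; 3× C (D1) → no; 1× C (D3) → no; 1× O (D1) → no; 1× O (D2) → match.
Summing the matching environments: 2 + 1 = 3 matching atoms.

3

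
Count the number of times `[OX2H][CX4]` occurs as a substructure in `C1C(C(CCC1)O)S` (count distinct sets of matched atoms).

[OX2H][CX4] is the SMARTS for an aliphatic alcohol: a hydroxyl oxygen bound to an sp3 (X4) carbon.
Exactly one fragment in the molecule meets all constraints, giving 1 match.

1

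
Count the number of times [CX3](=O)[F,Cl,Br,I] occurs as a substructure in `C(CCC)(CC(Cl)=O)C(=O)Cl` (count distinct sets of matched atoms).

2

[CX3](=O)[F,Cl,Br,I] is the SMARTS for an acyl halide: a carbonyl carbon bonded to a halogen.
The molecule carries 2 separate instances of an acyl chloride (-C(=O)Cl) meeting every constraint; each maps to a distinct set of atoms, giving 2 matches.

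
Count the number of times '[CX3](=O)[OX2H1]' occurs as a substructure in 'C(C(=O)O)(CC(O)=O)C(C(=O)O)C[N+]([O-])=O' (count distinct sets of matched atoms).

[CX3](=O)[OX2H1] is the SMARTS for a carboxylic acid: an sp2 carbon double-bonded to O and single-bonded to an -OH oxygen.
The molecule carries 3 separate instances of a carboxylic acid group (-C(=O)OH) meeting every constraint; each maps to a distinct set of atoms, giving 3 matches.

3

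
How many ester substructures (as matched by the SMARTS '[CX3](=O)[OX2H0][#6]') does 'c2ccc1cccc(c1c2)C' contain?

[CX3](=O)[OX2H0][#6] is the SMARTS for an ester: a carbonyl carbon bonded to an oxygen that is itself bonded to carbon (no H on that O).
No fragment in the molecule satisfies every constraint, giving 0 matches.

0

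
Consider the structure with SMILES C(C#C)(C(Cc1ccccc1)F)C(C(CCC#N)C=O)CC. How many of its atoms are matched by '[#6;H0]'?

Check the 22 heavy atoms by environment: 4× C (H2) → no; 6× C (H1) → no; 1× C (H3) → no; 2× C (H0) → match; 1× N (H0) → no; 1× O (H0) → no; 1× F (H0) → no; 1× c (aromatic, H0) → match; 5× c (aromatic, H1) → no.
Summing the matching environments: 2 + 1 = 3 matching atoms.

3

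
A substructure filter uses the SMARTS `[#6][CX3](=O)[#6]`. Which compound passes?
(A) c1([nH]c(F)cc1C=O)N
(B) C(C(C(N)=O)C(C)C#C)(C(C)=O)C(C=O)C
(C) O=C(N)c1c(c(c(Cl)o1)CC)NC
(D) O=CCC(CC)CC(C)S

B

[#6][CX3](=O)[#6] describes a carbonyl carbon (no H) flanked by two carbons (a ketone).
(A) has an aldehyde (-CHO) but the carbonyl carbon has H1, so it is not flanked by two carbons.
(B) contains an acetyl/ketone group (-C(=O)CH3), which satisfies every atom and bond constraint.
(C) has a primary amide (-C(=O)NH2) but one neighbour of the carbonyl carbon is N, not C.
(D) has an aldehyde (-CHO) but the carbonyl carbon has H1, so it is not flanked by two carbons.
So the answer is (B).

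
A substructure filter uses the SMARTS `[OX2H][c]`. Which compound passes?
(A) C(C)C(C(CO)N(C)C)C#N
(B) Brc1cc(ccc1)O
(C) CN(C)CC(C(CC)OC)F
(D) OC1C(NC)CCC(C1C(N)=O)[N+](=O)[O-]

B

[OX2H][c] describes a hydroxyl oxygen attached to an aromatic carbon (a phenol).
(A) has a hydroxyl group (-OH) but the -OH is on an aliphatic carbon, not an aromatic c.
(B) contains a hydroxyl group (-OH), which satisfies every atom and bond constraint.
(C) has a methoxy ether (-OCH3) but the oxygen has H0, not H1.
(D) has a hydroxyl group (-OH) but the -OH is on an aliphatic carbon, not an aromatic c.
So the answer is (B).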